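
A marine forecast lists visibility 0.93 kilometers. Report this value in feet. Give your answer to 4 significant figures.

1 km = 3280.84 ft, so 0.93 × 3280.84 = 3051 ft.

3051 ft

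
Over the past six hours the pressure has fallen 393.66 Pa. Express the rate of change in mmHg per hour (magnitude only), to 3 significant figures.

393.66 Pa / 6 h × 0.00750062 mmHg/Pa = 0.492 mmHg/h.

0.492 mmHg per hour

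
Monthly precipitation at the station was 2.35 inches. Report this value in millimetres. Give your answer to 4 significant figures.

59.69 mm

1 in = 25.4 mm, so 2.35 × 25.4 = 59.69 mm.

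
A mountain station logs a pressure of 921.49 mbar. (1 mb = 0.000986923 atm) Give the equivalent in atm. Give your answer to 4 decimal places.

1 mb = 0.000986923 atm, so 921.49 × 0.000986923 = 0.9094 atm.

0.9094 atm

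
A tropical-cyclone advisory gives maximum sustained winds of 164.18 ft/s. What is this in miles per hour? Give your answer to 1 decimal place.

111.9 mph

1 ft/s = 0.681818 mph, so 164.18 × 0.681818 = 111.9 mph.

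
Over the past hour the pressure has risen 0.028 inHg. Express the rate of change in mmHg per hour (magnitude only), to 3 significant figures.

0.711 mmHg per hour

0.028 inHg / 1 h × 25.4 mmHg/inHg = 0.711 mmHg/h.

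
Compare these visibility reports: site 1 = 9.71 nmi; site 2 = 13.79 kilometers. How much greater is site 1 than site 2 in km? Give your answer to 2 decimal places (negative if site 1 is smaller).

site 1: 9.71 nmi = 17.9829 km.
Difference: 17.9829 − 13.7900 = 4.19 km.

4.19 km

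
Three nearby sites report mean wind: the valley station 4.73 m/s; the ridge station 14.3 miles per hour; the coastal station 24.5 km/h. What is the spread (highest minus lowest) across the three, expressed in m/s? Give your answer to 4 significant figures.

the ridge station: 14.3 mph = 6.39267 m/s.
the coastal station: 24.5 km/h = 6.80556 m/s.
Spread: 6.80556 − 4.73000 = 2.076 m/s.

2.076 m/s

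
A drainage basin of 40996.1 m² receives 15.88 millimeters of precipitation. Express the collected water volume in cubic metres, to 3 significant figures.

651 cubic metres

1 mm over 1 m² is 1 L, so volume = 15.88 × 40996.1 = 651018.07 L = 651 m³.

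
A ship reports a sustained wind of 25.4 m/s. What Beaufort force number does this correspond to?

Beaufort force 10

25.4 m/s lies in the Beaufort 10 band (storm, 24.5–28.4 m/s).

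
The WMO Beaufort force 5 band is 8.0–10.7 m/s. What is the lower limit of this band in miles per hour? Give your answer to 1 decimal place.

17.9 mph

8.0–10.7 m/s × 2.237 = 17.9–23.9 mph.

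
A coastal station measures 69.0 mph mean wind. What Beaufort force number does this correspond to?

Beaufort force 11

69.0 mph = 30.8 m/s, which is Beaufort 11 (violent storm, 28.5–32.6 m/s).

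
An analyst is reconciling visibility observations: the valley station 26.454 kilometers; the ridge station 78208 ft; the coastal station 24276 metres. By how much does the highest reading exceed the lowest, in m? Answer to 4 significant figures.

the valley station: 26.454 km = 26454.00 m.
the ridge station: 78208 ft = 23837.80 m.
Spread: 26454.00 − 23837.80 = 2616 m.

2616 m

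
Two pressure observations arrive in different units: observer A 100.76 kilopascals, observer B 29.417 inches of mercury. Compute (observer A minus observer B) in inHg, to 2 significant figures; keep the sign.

observer A: 100.76 kPa = 29.7544 inHg.
Difference: 29.7544 − 29.4170 = 0.34 inHg.

0.34 inHg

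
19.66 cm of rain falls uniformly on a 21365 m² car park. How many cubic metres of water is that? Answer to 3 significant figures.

4200 cubic metres

Depth: 19.66 cm × 10 = 196.6 mm.
1 mm over 1 m² is 1 L, so volume = 196.6 × 21365 = 4200359 L = 4200 m³.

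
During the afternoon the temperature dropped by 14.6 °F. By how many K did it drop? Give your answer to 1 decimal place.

For a temperature change the 32° offset cancels: ΔK = 14.6 × 0.5556 = 8.1 K.

8.1 K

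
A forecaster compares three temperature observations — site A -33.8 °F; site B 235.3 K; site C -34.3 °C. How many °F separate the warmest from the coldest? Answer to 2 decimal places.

site A: -33.8 °F = -36.556 °C.
site B: 235.3 K = -37.850 °C.
Spread: (-34.300) − (-37.850) = 3.550 °C = 6.39 °F.

6.39 °F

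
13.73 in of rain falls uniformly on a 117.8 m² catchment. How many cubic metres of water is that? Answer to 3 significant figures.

41.1 cubic metres

Depth: 13.73 in × 25.4 = 348.742 mm.
1 mm over 1 m² is 1 L, so volume = 348.742 × 117.8 = 41081.808 L = 41.1 m³.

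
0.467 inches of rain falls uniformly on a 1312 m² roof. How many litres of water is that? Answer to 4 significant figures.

Depth: 0.467 in × 25.4 = 11.8618 mm.
1 mm over 1 m² is 1 L, so volume = 11.8618 × 1312 = 15562.682 L ≈ 15560 L.

15560 litres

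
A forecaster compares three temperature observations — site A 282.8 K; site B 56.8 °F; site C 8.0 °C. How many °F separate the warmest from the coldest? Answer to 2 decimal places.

10.40 °F

site A: 282.8 K = 9.650 °C.
site B: 56.8 °F = 13.778 °C.
Spread: 13.778 − 8.000 = 5.778 °C = 10.40 °F.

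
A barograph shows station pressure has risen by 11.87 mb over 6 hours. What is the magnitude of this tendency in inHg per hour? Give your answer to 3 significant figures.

11.87 mb / 6 h × 0.02953 inHg/mb = 0.0584 inHg/h.

0.0584 inHg per hour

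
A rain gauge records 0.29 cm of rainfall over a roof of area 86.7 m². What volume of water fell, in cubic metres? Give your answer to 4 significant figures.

Depth: 0.29 cm × 10 = 2.9 mm.
1 mm over 1 m² is 1 L, so volume = 2.9 × 86.7 = 251.43 L = 0.2514 m³.

0.2514 cubic metres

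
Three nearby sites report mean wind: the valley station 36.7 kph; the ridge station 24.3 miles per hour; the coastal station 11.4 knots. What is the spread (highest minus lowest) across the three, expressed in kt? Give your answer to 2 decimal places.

9.72 kt

the valley station: 36.7 km/h = 19.8164 kt.
the ridge station: 24.3 mph = 21.1161 kt.
Spread: 21.1161 − 11.4000 = 9.72 kt.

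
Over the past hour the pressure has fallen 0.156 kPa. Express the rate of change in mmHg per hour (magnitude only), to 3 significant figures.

1.17 mmHg per hour

0.156 kPa / 1 h × 7.50062 mmHg/kPa = 1.17 mmHg/h.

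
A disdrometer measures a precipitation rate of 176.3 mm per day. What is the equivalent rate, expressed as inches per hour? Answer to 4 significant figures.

176.3 mm/day × 0.0393701 in/mm × 0.0416667 day/hour = 0.2892 in/hour.

0.2892 in/hour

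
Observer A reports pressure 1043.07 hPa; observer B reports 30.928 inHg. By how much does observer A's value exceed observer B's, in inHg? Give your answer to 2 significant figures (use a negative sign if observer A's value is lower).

-0.13 inHg

observer A: 1043.07 hPa = 30.8018 inHg.
Difference: 30.8018 − 30.9280 = -0.13 inHg.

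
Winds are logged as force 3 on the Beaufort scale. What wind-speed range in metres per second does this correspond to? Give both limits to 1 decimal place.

Beaufort 3 (gentle breeze) spans 3.4–5.4 m/s.

3.4 to 5.4 m/s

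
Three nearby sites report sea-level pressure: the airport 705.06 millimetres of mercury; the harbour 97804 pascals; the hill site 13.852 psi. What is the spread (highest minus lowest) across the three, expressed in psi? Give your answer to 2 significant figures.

0.55 psi

the airport: 705.06 mmHg = 13.6336 psi.
the harbour: 97804 Pa = 14.1853 psi.
Spread: 14.1853 − 13.6336 = 0.55 psi.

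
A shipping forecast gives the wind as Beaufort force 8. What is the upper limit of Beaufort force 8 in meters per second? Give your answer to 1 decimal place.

20.7 m/s

Beaufort 8 (gale) spans 17.2–20.7 m/s.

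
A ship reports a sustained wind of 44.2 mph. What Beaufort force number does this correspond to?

Beaufort force 8

44.2 mph = 19.8 m/s, which is Beaufort 8 (gale, 17.2–20.7 m/s).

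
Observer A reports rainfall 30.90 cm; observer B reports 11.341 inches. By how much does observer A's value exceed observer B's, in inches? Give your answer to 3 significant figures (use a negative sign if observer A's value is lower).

0.824 in

observer A: 30.90 cm = 12.16535 in.
Difference: 12.16535 − 11.34100 = 0.824 in.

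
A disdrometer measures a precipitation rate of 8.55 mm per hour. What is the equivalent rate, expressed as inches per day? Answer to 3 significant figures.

8.55 mm/hour × 0.0393701 in/mm × 24 hour/day = 8.08 in/day.

8.08 in/day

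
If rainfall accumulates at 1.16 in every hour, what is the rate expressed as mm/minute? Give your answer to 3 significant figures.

1.16 in/hour × 25.4 mm/in × 0.0166667 hour/minute = 0.491 mm/minute.

0.491 mm/minute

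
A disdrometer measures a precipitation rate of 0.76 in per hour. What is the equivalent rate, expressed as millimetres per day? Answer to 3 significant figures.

0.76 in/hour × 25.4 mm/in × 24 hour/day = 463 mm/day.

463 mm/day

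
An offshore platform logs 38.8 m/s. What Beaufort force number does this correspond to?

38.8 m/s lies in the Beaufort 12 band (hurricane force, ≥32.7 m/s).

Beaufort force 12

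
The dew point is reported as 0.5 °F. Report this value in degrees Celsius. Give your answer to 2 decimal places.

-17.50 °C

°C = (°F − 32) × 5/9 = (0.5 − 32) / 1.8 = -17.50 °C.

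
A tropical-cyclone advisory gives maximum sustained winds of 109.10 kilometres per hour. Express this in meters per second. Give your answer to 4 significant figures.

30.31 m/s

1 km/h = 0.277778 m/s, so 109.10 × 0.277778 = 30.31 m/s.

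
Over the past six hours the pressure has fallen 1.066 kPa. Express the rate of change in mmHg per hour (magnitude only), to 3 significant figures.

1.33 mmHg per hour

1.066 kPa / 6 h × 7.50062 mmHg/kPa = 1.33 mmHg/h.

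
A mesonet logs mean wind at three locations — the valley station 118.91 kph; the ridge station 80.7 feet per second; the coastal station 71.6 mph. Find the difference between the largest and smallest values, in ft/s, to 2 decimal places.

27.67 ft/s

the valley station: 118.91 km/h = 108.3680 ft/s.
the coastal station: 71.6 mph = 105.0133 ft/s.
Spread: 108.3680 − 80.7000 = 27.67 ft/s.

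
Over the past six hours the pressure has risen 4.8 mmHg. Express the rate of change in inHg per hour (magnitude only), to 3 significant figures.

4.8 mmHg / 6 h × 0.0393701 inHg/mmHg = 0.0315 inHg/h.

0.0315 inHg per hour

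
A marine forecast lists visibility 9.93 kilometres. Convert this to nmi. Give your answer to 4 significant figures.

1 km = 0.539957 nmi, so 9.93 × 0.539957 = 5.362 nmi.

5.362 nmi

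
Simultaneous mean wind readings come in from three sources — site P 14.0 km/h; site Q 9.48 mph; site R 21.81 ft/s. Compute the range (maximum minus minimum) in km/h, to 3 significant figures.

9.93 km/h

site Q: 9.48 mph = 15.2566 km/h.
site R: 21.81 ft/s = 23.9317 km/h.
Spread: 23.9317 − 14.0000 = 9.93 km/h.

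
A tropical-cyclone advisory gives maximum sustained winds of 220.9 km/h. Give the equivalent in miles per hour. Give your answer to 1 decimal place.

1 km/h = 0.621371 mph, so 220.9 × 0.621371 = 137.3 mph.

137.3 mph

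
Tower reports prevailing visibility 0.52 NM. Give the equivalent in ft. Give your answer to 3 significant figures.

1 nmi = 6076.12 ft, so 0.52 × 6076.12 = 3160 ft.

3160 ft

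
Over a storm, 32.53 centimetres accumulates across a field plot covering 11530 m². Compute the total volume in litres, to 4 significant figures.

Depth: 32.53 cm × 10 = 325.3 mm.
1 mm over 1 m² is 1 L, so volume = 325.3 × 11530 = 3750709 L ≈ 3751000 L.

3751000 litres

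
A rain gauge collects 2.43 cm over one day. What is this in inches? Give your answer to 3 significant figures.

0.957 in

1 cm = 0.393701 in, so 2.43 × 0.393701 = 0.957 in.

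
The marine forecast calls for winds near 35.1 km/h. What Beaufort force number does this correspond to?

35.1 km/h = 9.8 m/s, which is Beaufort 5 (fresh breeze, 8.0–10.7 m/s).

Beaufort force 5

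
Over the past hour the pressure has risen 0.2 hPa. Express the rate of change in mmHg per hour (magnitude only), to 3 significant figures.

0.150 mmHg per hour

0.2 hPa / 1 h × 0.750062 mmHg/hPa = 0.150 mmHg/h.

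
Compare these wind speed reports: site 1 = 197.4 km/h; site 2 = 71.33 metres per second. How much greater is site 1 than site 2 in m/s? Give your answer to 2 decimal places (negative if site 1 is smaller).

site 1: 197.4 km/h = 54.8333 m/s.
Difference: 54.8333 − 71.3300 = -16.50 m/s.

-16.50 m/s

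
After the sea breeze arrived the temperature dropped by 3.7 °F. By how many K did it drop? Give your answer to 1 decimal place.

A change of 1 °C equals a change of 1.8 °F: ΔK = 3.7 × 0.5556 = 2.1 K.

2.1 K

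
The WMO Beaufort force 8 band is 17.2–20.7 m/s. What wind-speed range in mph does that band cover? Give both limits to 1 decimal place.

17.2–20.7 m/s × 2.237 = 38.5–46.3 mph.

38.5 to 46.3 mph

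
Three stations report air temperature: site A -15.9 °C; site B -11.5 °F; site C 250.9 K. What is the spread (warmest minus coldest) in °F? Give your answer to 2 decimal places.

14.88 °F

site B: -11.5 °F = -24.167 °C.
site C: 250.9 K = -22.250 °C.
Spread: (-15.900) − (-24.167) = 8.267 °C = 14.88 °F.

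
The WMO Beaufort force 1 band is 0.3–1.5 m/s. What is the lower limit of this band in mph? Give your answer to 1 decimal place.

0.7 mph

0.3–1.5 m/s × 2.237 = 0.7–3.4 mph.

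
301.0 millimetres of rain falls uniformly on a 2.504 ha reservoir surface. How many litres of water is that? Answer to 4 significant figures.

Area: 2.504 ha = 25040 m².
1 mm over 1 m² is 1 L, so volume = 301 × 25040 = 7537040 L ≈ 7537000 L.

7537000 litres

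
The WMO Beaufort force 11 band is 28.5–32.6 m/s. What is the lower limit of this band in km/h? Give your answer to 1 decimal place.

102.6 km/h

28.5–32.6 m/s × 3.6 = 102.6–117.4 km/h.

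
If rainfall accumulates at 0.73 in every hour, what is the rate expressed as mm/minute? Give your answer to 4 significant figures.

0.3090 mm/minute

0.73 in/hour × 25.4 mm/in × 0.0166667 hour/minute = 0.3090 mm/minute.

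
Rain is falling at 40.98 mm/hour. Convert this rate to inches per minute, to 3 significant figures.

40.98 mm/hour × 0.0393701 in/mm × 0.0166667 hour/minute = 0.0269 in/minute.

0.0269 in/minute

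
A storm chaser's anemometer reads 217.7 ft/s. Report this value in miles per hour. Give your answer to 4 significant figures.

1 ft/s = 0.681818 mph, so 217.7 × 0.681818 = 148.4 mph.

148.4 mph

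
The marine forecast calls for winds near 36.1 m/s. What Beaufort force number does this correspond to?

Beaufort force 12

36.1 m/s lies in the Beaufort 12 band (hurricane force, ≥32.7 m/s).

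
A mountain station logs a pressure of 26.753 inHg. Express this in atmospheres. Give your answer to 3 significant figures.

0.894 atm

1 inHg = 0.0334211 atm, so 26.753 × 0.0334211 = 0.894 atm.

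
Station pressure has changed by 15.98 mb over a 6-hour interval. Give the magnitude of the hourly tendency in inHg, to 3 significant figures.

0.0786 inHg per hour

15.98 mb / 6 h × 0.02953 inHg/mb = 0.0786 inHg/h.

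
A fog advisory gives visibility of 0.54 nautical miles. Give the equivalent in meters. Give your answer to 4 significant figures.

1 nmi = 1852 m, so 0.54 × 1852 = 1000 m.

1000 m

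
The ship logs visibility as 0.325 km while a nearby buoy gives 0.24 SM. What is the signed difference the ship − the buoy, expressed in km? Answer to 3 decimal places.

-0.061 km

the buoy: 0.24 SM = 0.38624 km.
Difference: 0.32500 − 0.38624 = -0.061 km.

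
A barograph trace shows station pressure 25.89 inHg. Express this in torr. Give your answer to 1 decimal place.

657.6 mmHg

1 inHg = 25.4 mmHg, so 25.89 × 25.4 = 657.6 mmHg.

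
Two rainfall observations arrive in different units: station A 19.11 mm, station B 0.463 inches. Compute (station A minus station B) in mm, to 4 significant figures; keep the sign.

station B: 0.463 in = 11.76020 mm.
Difference: 19.11000 − 11.76020 = 7.350 mm.

7.350 mm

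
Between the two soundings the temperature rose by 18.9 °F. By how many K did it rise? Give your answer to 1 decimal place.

Converting a difference, only the 9/5 scale factor applies: ΔK = 18.9 × 0.5556 = 10.5 K.

10.5 K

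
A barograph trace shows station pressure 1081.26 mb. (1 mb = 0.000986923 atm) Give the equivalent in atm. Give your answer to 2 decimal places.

1.07 atm

1 mb = 0.000986923 atm, so 1081.26 × 0.000986923 = 1.07 atm.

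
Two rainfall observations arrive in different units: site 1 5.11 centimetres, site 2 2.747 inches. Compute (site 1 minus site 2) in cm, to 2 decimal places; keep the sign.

site 2: 2.747 in = 6.9774 cm.
Difference: 5.1100 − 6.9774 = -1.87 cm.

-1.87 cm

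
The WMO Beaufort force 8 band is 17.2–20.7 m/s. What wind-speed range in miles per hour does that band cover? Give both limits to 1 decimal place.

17.2–20.7 m/s × 2.237 = 38.5–46.3 mph.

38.5 to 46.3 mph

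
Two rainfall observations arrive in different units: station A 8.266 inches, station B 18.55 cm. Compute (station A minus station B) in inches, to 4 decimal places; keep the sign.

station B: 18.55 cm = 7.3031496 in.
Difference: 8.2660000 − 7.3031496 = 0.9629 in.

0.9629 in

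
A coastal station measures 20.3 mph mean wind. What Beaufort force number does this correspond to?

Beaufort force 5

20.3 mph = 9.1 m/s, which is Beaufort 5 (fresh breeze, 8.0–10.7 m/s).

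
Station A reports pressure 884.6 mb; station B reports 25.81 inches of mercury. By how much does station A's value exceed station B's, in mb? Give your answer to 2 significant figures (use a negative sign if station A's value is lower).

11 mb

station B: 25.81 inHg = 874.03 mb.
Difference: 884.60 − 874.03 = 11 mb.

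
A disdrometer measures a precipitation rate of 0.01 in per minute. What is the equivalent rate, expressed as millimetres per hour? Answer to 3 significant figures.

0.01 in/minute × 25.4 mm/in × 60 minute/hour = 15.2 mm/hour.

15.2 mm/hour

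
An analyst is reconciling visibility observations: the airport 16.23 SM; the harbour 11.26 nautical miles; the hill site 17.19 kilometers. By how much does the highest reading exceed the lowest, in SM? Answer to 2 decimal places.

5.55 SM

the harbour: 11.26 nmi = 12.9578 SM.
the hill site: 17.19 km = 10.6814 SM.
Spread: 16.2300 − 10.6814 = 5.55 SM.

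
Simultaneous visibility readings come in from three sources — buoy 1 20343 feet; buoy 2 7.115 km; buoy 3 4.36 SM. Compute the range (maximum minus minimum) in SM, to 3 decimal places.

0.568 SM

buoy 1: 20343 ft = 3.85284 SM.
buoy 2: 7.115 km = 4.42106 SM.
Spread: 4.42106 − 3.85284 = 0.568 SM.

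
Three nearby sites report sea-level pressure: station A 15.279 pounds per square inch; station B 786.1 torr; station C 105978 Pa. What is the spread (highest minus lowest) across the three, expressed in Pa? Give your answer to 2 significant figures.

station A: 15.279 psi = 105345.00 Pa.
station B: 786.1 mmHg = 104804.73 Pa.
Spread: 105978.00 − 104804.73 = 1200 Pa.

1200 Pa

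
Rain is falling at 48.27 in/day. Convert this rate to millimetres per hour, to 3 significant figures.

51.1 mm/hour

48.27 in/day × 25.4 mm/in × 0.0416667 day/hour = 51.1 mm/hour.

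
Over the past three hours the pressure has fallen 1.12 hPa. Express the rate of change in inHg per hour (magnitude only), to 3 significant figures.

1.12 hPa / 3 h × 0.02953 inHg/hPa = 0.0110 inHg/h.

0.0110 inHg per hour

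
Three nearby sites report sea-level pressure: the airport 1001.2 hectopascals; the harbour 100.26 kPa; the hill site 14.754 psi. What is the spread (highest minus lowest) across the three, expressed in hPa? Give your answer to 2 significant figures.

the harbour: 100.26 kPa = 1002.60 hPa.
the hill site: 14.754 psi = 1017.25 hPa.
Spread: 1017.25 − 1001.20 = 16 hPa.

16 hPa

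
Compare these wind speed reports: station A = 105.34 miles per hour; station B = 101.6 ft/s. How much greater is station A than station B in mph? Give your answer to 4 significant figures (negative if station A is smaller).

station B: 101.6 ft/s = 69.2727 mph.
Difference: 105.3400 − 69.2727 = 36.07 mph.

36.07 mph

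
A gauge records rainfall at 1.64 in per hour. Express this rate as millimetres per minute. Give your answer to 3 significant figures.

0.694 mm/minute

1.64 in/hour × 25.4 mm/in × 0.0166667 hour/minute = 0.694 mm/minute.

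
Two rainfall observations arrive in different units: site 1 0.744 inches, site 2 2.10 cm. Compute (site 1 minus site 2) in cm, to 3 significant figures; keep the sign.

-0.210 cm

site 1: 0.744 in = 1.88976 cm.
Difference: 1.88976 − 2.10000 = -0.210 cm.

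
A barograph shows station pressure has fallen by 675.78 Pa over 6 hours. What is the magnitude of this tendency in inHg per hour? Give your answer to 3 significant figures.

675.78 Pa / 6 h × 0.0002953 inHg/Pa = 0.0333 inHg/h.

0.0333 inHg per hour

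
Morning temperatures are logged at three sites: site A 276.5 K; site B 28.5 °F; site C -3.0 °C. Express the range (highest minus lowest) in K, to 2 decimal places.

6.35 K

site A: 276.5 K = 3.350 °C.
site B: 28.5 °F = -1.944 °C.
Spread: 3.350 − (-3.000) = 6.350 °C.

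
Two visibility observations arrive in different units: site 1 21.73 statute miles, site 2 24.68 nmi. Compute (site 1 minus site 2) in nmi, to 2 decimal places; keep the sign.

site 1: 21.73 SM = 18.8829 nmi.
Difference: 18.8829 − 24.6800 = -5.80 nmi.

-5.80 nmi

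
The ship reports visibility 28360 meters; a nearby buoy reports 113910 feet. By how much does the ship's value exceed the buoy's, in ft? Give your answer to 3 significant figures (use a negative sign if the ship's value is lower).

the ship: 28360 m = 93044.62 ft.
Difference: 93044.62 − 113910.00 = -20900 ft.

-20900 ft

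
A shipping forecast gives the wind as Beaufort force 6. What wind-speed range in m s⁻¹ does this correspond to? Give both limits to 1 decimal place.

Beaufort 6 (strong breeze) spans 10.8–13.8 m/s.

10.8 to 13.8 m/s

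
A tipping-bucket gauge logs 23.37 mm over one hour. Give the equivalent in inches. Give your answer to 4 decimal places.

0.9201 in

1 mm = 0.0393701 in, so 23.37 × 0.0393701 = 0.9201 in.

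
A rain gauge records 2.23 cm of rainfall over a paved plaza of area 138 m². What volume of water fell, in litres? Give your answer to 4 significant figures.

3077 litres

Depth: 2.23 cm × 10 = 22.3 mm.
1 mm over 1 m² is 1 L, so volume = 22.3 × 138 = 3077.4 L ≈ 3077 L.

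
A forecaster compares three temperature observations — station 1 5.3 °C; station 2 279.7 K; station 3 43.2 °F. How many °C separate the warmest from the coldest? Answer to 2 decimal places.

1.25 °C

station 2: 279.7 K = 6.550 °C.
station 3: 43.2 °F = 6.222 °C.
Spread: 6.550 − 5.300 = 1.250 °C.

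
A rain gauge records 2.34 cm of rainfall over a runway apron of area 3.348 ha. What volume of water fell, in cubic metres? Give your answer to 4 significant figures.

783.4 cubic metres

Depth: 2.34 cm × 10 = 23.4 mm.
Area: 3.348 ha = 33480 m².
1 mm over 1 m² is 1 L, so volume = 23.4 × 33480 = 783432 L = 783.4 m³.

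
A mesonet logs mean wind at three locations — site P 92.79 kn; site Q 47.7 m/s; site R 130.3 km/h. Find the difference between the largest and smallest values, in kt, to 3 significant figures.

site Q: 47.7 m/s = 92.721 kt.
site R: 130.3 km/h = 70.356 kt.
Spread: 92.790 − 70.356 = 22.4 kt.

22.4 kt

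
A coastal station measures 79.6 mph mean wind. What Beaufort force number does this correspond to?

79.6 mph = 35.6 m/s, which is Beaufort 12 (hurricane force, ≥32.7 m/s).

Beaufort force 12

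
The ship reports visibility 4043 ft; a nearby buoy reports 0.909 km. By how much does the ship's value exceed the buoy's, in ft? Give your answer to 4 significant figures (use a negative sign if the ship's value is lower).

1061 ft

the buoy: 0.909 km = 2982.28 ft.
Difference: 4043.00 − 2982.28 = 1061 ft.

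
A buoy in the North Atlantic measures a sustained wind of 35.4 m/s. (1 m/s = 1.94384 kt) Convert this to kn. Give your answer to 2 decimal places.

68.81 kt

1 m/s = 1.94384 kt, so 35.4 × 1.94384 = 68.81 kt.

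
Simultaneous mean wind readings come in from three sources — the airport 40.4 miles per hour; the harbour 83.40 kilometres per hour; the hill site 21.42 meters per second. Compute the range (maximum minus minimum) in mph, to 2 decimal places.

the harbour: 83.40 km/h = 51.8224 mph.
the hill site: 21.42 m/s = 47.9152 mph.
Spread: 51.8224 − 40.4000 = 11.42 mph.

11.42 mph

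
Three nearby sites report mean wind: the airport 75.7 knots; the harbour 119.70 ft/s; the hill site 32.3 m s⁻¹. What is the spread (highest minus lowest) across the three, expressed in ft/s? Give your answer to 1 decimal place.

21.8 ft/s

the airport: 75.7 kt = 127.767 ft/s.
the hill site: 32.3 m/s = 105.971 ft/s.
Spread: 127.767 − 105.971 = 21.8 ft/s.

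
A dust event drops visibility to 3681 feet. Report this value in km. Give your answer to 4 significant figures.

1.122 km

1 ft = 0.0003048 km, so 3681 × 0.0003048 = 1.122 km.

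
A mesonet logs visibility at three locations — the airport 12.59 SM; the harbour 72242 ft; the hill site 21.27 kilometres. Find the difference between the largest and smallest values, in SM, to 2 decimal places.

1.09 SM

the harbour: 72242 ft = 13.6822 SM.
the hill site: 21.27 km = 13.2166 SM.
Spread: 13.6822 − 12.5900 = 1.09 SM.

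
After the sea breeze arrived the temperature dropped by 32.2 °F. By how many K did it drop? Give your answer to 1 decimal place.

17.9 K

A change of 1 °C equals a change of 1.8 °F: ΔK = 32.2 × 0.5556 = 17.9 K.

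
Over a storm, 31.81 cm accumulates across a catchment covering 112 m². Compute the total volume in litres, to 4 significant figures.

35630 litres

Depth: 31.81 cm × 10 = 318.1 mm.
1 mm over 1 m² is 1 L, so volume = 318.1 × 112 = 35627.2 L ≈ 35630 L.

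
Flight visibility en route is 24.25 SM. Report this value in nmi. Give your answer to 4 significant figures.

1 SM = 0.868976 nmi, so 24.25 × 0.868976 = 21.07 nmi.

21.07 nmi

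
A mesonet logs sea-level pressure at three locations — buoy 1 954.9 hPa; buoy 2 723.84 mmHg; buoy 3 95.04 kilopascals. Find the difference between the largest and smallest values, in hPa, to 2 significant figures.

15 hPa

buoy 2: 723.84 mmHg = 965.04 hPa.
buoy 3: 95.04 kPa = 950.40 hPa.
Spread: 965.04 − 950.40 = 15 hPa.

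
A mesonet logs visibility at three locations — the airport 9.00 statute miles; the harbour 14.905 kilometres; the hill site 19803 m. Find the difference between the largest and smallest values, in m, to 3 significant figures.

5320 m

the airport: 9.00 SM = 14484.10 m.
the harbour: 14.905 km = 14905.00 m.
Spread: 19803.00 − 14484.10 = 5320 m.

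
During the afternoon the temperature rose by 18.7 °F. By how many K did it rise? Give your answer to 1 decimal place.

For a temperature change the 32° offset cancels: ΔK = 18.7 × 0.5556 = 10.4 K.

10.4 K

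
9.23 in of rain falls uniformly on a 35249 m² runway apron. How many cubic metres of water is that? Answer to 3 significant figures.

8260 cubic metres

Depth: 9.23 in × 25.4 = 234.442 mm.
1 mm over 1 m² is 1 L, so volume = 234.442 × 35249 = 8263846.1 L = 8260 m³.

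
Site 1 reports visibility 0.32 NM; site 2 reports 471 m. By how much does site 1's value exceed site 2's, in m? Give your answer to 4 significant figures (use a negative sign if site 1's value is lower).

121.6 m

site 1: 0.32 nmi = 592.640 m.
Difference: 592.640 − 471.000 = 121.6 m.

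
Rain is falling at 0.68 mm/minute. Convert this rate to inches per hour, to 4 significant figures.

1.606 in/hour

0.68 mm/minute × 0.0393701 in/mm × 60 minute/hour = 1.606 in/hour.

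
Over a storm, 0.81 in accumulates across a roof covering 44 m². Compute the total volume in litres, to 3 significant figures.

905 litres

Depth: 0.81 in × 25.4 = 20.574 mm.
1 mm over 1 m² is 1 L, so volume = 20.574 × 44 = 905.256 L ≈ 905 L.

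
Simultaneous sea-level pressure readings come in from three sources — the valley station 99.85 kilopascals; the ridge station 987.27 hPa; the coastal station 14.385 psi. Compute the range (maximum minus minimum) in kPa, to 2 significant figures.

1.1 kPa

the ridge station: 987.27 hPa = 98.727 kPa.
the coastal station: 14.385 psi = 99.181 kPa.
Spread: 99.850 − 98.727 = 1.1 kPa.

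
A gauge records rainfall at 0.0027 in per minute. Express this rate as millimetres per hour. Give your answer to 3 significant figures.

0.0027 in/minute × 25.4 mm/in × 60 minute/hour = 4.11 mm/hour.

4.11 mm/hour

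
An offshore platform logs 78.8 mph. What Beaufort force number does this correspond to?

Beaufort force 12

78.8 mph = 35.2 m/s, which is Beaufort 12 (hurricane force, ≥32.7 m/s).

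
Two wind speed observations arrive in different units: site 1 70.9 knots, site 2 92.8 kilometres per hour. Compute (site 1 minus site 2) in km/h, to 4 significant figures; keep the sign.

38.51 km/h

site 1: 70.9 kt = 131.3068 km/h.
Difference: 131.3068 − 92.8000 = 38.51 km/h.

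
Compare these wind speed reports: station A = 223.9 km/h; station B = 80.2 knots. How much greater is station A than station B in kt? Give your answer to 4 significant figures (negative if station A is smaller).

40.70 kt

station A: 223.9 km/h = 120.8963 kt.
Difference: 120.8963 − 80.2000 = 40.70 kt.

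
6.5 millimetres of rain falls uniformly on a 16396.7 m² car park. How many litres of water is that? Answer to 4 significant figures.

106600 litres

1 mm over 1 m² is 1 L, so volume = 6.5 × 16396.7 = 106578.55 L ≈ 106600 L.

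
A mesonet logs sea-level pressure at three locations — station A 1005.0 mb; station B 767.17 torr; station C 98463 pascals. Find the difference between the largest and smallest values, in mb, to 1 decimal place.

38.2 mb

station B: 767.17 mmHg = 1022.809 mb.
station C: 98463 Pa = 984.630 mb.
Spread: 1022.809 − 984.630 = 38.2 mb.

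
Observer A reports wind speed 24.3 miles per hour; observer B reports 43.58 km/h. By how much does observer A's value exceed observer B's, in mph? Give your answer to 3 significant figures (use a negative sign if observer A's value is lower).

-2.78 mph

observer B: 43.58 km/h = 27.0794 mph.
Difference: 24.3000 − 27.0794 = -2.78 mph.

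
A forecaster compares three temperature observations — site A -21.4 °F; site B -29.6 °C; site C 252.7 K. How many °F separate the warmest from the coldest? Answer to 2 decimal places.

16.59 °F

site A: -21.4 °F = -29.667 °C.
site C: 252.7 K = -20.450 °C.
Spread: (-20.450) − (-29.667) = 9.217 °C = 16.59 °F.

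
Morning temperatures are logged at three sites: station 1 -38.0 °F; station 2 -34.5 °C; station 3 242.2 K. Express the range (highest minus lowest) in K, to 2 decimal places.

7.94 K

station 1: -38.0 °F = -38.889 °C.
station 3: 242.2 K = -30.950 °C.
Spread: (-30.950) − (-38.889) = 7.939 °C.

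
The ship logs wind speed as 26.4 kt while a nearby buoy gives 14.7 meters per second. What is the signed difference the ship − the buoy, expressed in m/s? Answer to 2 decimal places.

the ship: 26.4 kt = 13.5813 m/s.
Difference: 13.5813 − 14.7000 = -1.12 m/s.

-1.12 m/s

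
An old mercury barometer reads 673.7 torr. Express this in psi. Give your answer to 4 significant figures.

1 mmHg = 0.0193368 psi, so 673.7 × 0.0193368 = 13.03 psi.

13.03 psi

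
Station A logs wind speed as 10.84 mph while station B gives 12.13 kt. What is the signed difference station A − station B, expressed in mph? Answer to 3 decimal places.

-3.119 mph

station B: 12.13 kt = 13.95895 mph.
Difference: 10.84000 − 13.95895 = -3.119 mph.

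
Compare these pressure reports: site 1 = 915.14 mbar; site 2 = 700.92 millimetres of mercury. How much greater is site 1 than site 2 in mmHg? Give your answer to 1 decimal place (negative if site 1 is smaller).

-14.5 mmHg

site 1: 915.14 mb = 686.411 mmHg.
Difference: 686.411 − 700.920 = -14.5 mmHg.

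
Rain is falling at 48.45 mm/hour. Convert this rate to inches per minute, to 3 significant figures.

48.45 mm/hour × 0.0393701 in/mm × 0.0166667 hour/minute = 0.0318 in/minute.

0.0318 in/minute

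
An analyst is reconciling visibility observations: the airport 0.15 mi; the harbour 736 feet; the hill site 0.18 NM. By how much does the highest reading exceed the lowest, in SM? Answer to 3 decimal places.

the harbour: 736 ft = 0.13939 SM.
the hill site: 0.18 nmi = 0.20714 SM.
Spread: 0.20714 − 0.13939 = 0.068 SM.

0.068 SM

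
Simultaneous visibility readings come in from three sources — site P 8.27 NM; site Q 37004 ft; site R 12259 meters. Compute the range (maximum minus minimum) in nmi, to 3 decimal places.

2.180 nmi

site Q: 37004 ft = 6.09008 nmi.
site R: 12259 m = 6.61933 nmi.
Spread: 8.27000 − 6.09008 = 2.180 nmi.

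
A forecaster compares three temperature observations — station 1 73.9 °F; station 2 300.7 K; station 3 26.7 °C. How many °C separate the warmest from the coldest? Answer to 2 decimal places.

4.27 °C

station 1: 73.9 °F = 23.278 °C.
station 2: 300.7 K = 27.550 °C.
Spread: 27.550 − 23.278 = 4.272 °C.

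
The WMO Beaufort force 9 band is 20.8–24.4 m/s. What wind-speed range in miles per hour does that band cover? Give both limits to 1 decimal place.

46.5 to 54.6 mph

20.8–24.4 m/s × 2.237 = 46.5–54.6 mph.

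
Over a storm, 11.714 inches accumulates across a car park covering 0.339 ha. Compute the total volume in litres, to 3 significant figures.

1010000 litres

Depth: 11.714 in × 25.4 = 297.5356 mm.
Area: 0.339 ha = 3390 m².
1 mm over 1 m² is 1 L, so volume = 297.5356 × 3390 = 1008645.7 L ≈ 1010000 L.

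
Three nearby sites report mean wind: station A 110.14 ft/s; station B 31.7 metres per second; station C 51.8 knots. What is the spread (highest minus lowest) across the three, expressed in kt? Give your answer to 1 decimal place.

13.5 kt

station A: 110.14 ft/s = 65.256 kt.
station B: 31.7 m/s = 61.620 kt.
Spread: 65.256 − 51.800 = 13.5 kt.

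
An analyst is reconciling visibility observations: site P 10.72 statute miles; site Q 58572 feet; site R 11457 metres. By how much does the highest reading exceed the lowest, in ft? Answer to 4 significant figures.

site P: 10.72 SM = 56601.60 ft.
site R: 11457 m = 37588.58 ft.
Spread: 58572.00 − 37588.58 = 20980 ft.

20980 ft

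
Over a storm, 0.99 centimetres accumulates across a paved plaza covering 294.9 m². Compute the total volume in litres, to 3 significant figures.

2920 litres

Depth: 0.99 cm × 10 = 9.9 mm.
1 mm over 1 m² is 1 L, so volume = 9.9 × 294.9 = 2919.51 L ≈ 2920 L.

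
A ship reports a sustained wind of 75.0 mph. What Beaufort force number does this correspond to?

Beaufort force 12

75.0 mph = 33.5 m/s, which is Beaufort 12 (hurricane force, ≥32.7 m/s).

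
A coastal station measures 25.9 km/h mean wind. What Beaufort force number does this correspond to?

Beaufort force 4

25.9 km/h = 7.2 m/s, which is Beaufort 4 (moderate breeze, 5.5–7.9 m/s).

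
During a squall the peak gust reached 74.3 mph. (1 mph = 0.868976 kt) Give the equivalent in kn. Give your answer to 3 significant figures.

1 mph = 0.868976 kt, so 74.3 × 0.868976 = 64.6 kt.

64.6 kt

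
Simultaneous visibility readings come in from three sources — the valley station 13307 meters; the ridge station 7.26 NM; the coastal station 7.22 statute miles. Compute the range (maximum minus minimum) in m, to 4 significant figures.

1826 m

the ridge station: 7.26 nmi = 13445.52 m.
the coastal station: 7.22 SM = 11619.46 m.
Spread: 13445.52 − 11619.46 = 1826 m.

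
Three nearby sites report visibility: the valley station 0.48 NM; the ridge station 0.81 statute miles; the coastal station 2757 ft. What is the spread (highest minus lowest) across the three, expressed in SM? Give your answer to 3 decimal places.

the valley station: 0.48 nmi = 0.55237 SM.
the coastal station: 2757 ft = 0.52216 SM.
Spread: 0.81000 − 0.52216 = 0.288 SM.

0.288 SM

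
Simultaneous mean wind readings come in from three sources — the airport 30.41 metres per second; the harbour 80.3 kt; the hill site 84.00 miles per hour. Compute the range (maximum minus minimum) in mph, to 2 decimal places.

the airport: 30.41 m/s = 68.0252 mph.
the harbour: 80.3 kt = 92.4076 mph.
Spread: 92.4076 − 68.0252 = 24.38 mph.

24.38 mph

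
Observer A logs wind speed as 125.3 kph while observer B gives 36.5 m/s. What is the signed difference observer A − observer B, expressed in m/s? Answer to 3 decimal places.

-1.694 m/s

observer A: 125.3 km/h = 34.80556 m/s.
Difference: 34.80556 − 36.50000 = -1.694 m/s.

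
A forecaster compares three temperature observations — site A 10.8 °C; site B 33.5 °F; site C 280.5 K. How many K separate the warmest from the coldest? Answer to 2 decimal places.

9.97 K

site B: 33.5 °F = 0.833 °C.
site C: 280.5 K = 7.350 °C.
Spread: 10.800 − 0.833 = 9.967 °C.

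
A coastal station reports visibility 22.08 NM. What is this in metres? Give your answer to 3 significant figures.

40900 m

1 nmi = 1852 m, so 22.08 × 1852 = 40900 m.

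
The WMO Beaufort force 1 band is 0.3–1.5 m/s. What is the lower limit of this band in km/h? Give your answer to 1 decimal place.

0.3–1.5 m/s × 3.6 = 1.1–5.4 km/h.

1.1 km/h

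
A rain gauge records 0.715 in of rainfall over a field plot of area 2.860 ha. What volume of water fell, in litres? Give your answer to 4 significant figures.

Depth: 0.715 in × 25.4 = 18.161 mm.
Area: 2.860 ha = 28600 m².
1 mm over 1 m² is 1 L, so volume = 18.161 × 28600 = 519404.6 L ≈ 519400 L.

519400 litres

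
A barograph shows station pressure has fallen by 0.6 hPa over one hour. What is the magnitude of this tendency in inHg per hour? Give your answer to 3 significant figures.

0.0177 inHg per hour

0.6 hPa / 1 h × 0.02953 inHg/hPa = 0.0177 inHg/h.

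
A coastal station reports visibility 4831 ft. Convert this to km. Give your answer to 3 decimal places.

1.472 km

1 ft = 0.0003048 km, so 4831 × 0.0003048 = 1.472 km.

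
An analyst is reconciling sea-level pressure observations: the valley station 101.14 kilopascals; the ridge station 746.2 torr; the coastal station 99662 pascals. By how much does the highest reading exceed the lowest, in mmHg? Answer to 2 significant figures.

the valley station: 101.14 kPa = 758.61 mmHg.
the coastal station: 99662 Pa = 747.53 mmHg.
Spread: 758.61 − 746.20 = 12 mmHg.

12 mmHg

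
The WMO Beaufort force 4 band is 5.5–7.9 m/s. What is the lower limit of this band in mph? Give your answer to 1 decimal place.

12.3 mph

5.5–7.9 m/s × 2.237 = 12.3–17.7 mph.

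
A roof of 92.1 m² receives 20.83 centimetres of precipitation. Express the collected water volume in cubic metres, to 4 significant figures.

Depth: 20.83 cm × 10 = 208.3 mm.
1 mm over 1 m² is 1 L, so volume = 208.3 × 92.1 = 19184.43 L = 19.18 m³.

19.18 cubic metres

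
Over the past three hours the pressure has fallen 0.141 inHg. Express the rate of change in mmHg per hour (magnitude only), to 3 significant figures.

1.19 mmHg per hour

0.141 inHg / 3 h × 25.4 mmHg/inHg = 1.19 mmHg/h.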